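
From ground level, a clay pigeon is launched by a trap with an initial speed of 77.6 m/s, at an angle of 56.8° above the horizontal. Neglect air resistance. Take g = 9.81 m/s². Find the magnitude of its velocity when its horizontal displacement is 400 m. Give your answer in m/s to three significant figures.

Components: vₓ = 77.60 cos 56.8° = 42.49 m/s, v_y0 = 77.60 sin 56.8° = 64.93 m/s.
Time to reach x = 400 m: t = x/vₓ = 400/42.49 = 9.414 s.
Vertical velocity there: v_y = v_y0 − g t = 64.93 − 9.81 × 9.414 = −27.42 m/s.
Speed: √(vₓ² + v_y²) = √(42.49² + 27.42²) = 50.57 m/s.

50.6 m/s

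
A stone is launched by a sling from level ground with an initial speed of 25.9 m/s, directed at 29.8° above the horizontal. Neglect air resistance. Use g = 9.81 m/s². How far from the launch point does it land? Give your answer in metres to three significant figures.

Horizontal component vₓ = 25.90 cos 29.8° = 22.48 m/s; vertical v_y0 = 25.90 sin 29.8° = 12.87 m/s.
Time aloft: T = 2 v_y0 / g = 2 × 12.87 / 9.81 = 2.624 s.
Horizontal distance R = vₓ T = 22.48 × 2.624 = 58.98 m.

59.0 m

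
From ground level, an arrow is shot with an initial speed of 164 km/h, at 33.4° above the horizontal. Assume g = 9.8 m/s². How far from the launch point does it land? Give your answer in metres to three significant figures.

195 m

Convert: 164 km/h = 164/3.6 = 45.56 m/s.
Components: vₓ = 45.56 cos 33.4° = 38.03 m/s, v_y0 = 45.56 sin 33.4° = 25.08 m/s.
Flight time T = 2 v_y0 / g = 5.118 s.
Range: R = vₓ T = 38.03 × 5.118 = 194.6 m.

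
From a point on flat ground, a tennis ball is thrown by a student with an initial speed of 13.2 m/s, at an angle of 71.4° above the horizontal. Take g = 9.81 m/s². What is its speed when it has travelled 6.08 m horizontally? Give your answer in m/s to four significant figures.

Components: vₓ = 13.20 cos 71.4° = 4.210 m/s, v_y0 = 13.20 sin 71.4° = 12.51 m/s.
Time to reach x = 6.08 m: t = x/vₓ = 6.08/4.210 = 1.444 s.
Vertical velocity there: v_y = v_y0 − g t = 12.51 − 9.81 × 1.444 = −1.656 m/s.
Speed: √(vₓ² + v_y²) = √(4.210² + 1.656²) = 4.524 m/s.

4.524 m/s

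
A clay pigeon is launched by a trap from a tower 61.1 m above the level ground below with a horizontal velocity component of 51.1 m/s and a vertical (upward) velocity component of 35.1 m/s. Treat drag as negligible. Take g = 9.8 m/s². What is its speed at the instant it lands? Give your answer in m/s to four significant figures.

Vertical motion (up positive, ground at y = 0): 4.900 t² − (35.10) t − 61.1 = 0, so t = (35.10 + √(35.10² + 2·9.80·61.1)) / 9.80 = (35.10 + 49.29) / 9.80 = 8.611 s.
Vertical velocity at impact: v_y = v_y0 − g t = 35.10 − 9.80 × 8.611 = −49.29 m/s.
Speed: |v| = √(vₓ² + v_y²) = √(51.10² + 49.29²) = 71.00 m/s.

71.00 m/s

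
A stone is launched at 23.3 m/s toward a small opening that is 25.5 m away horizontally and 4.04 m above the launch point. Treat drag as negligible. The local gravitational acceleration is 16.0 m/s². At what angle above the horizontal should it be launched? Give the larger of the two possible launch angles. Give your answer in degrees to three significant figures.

62.5°

Trajectory: y = x tanθ − g x² (1 + tan²θ)/(2v₀²). With x = 25.5, y = 4.04, v₀ = 23.3, g = 16.0:
9.582 tan²θ − 25.5 tanθ + (13.62) = 0.
tanθ = [25.5 ± √(25.5² − 4 × 9.582 × (13.62))] / (2 × 9.582) = (25.5 ± 11.32) / 19.16, giving tanθ = 0.7399 or 1.921.
θ = 36.50° or 62.50°; the larger is 62.50°.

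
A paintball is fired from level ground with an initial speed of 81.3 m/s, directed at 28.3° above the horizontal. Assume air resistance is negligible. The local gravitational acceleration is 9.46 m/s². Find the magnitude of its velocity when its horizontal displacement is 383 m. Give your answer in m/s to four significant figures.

72.59 m/s

Components: vₓ = 81.30 cos 28.3° = 71.58 m/s, v_y0 = 81.30 sin 28.3° = 38.54 m/s.
At x = 383 m, t = x/vₓ = 383/71.58 = 5.350 s.
Vertical velocity there: v_y = v_y0 − g t = 38.54 − 9.46 × 5.350 = −12.07 m/s.
Speed: √(vₓ² + v_y²) = √(71.58² + 12.07²) = 72.59 m/s.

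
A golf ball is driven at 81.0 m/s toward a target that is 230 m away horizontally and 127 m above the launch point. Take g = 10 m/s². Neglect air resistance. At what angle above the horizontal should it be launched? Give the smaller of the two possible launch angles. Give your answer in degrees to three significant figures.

Trajectory: y = x tanθ − g x² (1 + tan²θ)/(2v₀²). With x = 230, y = 127, v₀ = 81.0, g = 10.0:
40.31 tan²θ − 230 tanθ + (167.3) = 0.
tanθ = [230 ± √(230² − 4 × 40.31 × (167.3))] / (2 × 40.31) = (230 ± 161.0) / 80.63, giving tanθ = 0.8558 or 4.849.
θ = 40.56° or 78.35°; the smaller is 40.56°.

40.6°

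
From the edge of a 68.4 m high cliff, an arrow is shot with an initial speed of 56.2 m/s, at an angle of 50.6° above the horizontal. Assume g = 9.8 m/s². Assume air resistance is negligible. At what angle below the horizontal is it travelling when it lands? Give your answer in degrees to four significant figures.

vₓ = 56.20 cos 50.6° = 35.67 m/s; v_y0 = 56.20 sin 50.6° = 43.43 m/s.
The projectile lands when y = 68.4 + (43.43) t − ½·9.80·t² = 0. Positive root: t = (43.43 + √(43.43² + 2·9.80·68.4)) / 9.80 = (43.43 + 56.80) / 9.80 = 10.23 s.
At impact: v_y = v_y0 − g t = −56.80 m/s; vₓ = 35.67 m/s.
Angle below horizontal: arctan(|v_y|/vₓ) = arctan(56.80/35.67) = 57.87°.

57.87°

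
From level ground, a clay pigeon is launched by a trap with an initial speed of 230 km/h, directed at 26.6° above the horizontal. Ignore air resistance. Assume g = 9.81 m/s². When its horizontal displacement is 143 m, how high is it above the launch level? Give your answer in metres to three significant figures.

Convert: 230 km/h = 230/3.6 = 63.89 m/s.
vₓ = 63.89 cos 26.6° = 57.13 m/s; v_y0 = 63.89 sin 26.6° = 28.61 m/s.
Time to reach x = 143 m: t = x/vₓ = 143/57.13 = 2.503 s.
Height: y = v_y0 t − ½ g t² = 28.61 × 2.503 − 4.905 × 2.503² = 71.61 − 30.74 = 40.87 m.

40.9 m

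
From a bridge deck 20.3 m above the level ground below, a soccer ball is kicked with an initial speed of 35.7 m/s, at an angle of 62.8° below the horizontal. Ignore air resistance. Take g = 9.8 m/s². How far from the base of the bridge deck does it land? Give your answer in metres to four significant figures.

9.567 m

Horizontal component vₓ = 35.70 cos 62.8° = 16.32 m/s; vertical v_y0 = −31.75 m/s (downward).
Vertical motion (up positive, ground at y = 0): 4.900 t² − (−31.75) t − 20.3 = 0, so t = (−31.75 + √(31.75² + 2·9.80·20.3)) / 9.80 = (−31.75 + 37.50) / 9.80 = 0.5863 s.
Horizontal distance: R = vₓ t = 16.32 × 0.5863 = 9.567 m.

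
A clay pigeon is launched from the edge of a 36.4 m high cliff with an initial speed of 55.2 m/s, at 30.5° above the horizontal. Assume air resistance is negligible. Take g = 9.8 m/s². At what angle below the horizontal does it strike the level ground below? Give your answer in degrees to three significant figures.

Components: vₓ = 55.20 cos 30.5° = 47.56 m/s, v_y0 = 55.20 sin 30.5° = 28.02 m/s.
The projectile lands when y = 36.4 + (28.02) t − ½·9.80·t² = 0. Positive root: t = (28.02 + √(28.02² + 2·9.80·36.4)) / 9.80 = (28.02 + 38.71) / 9.80 = 6.809 s.
At impact: v_y = v_y0 − g t = −38.71 m/s; vₓ = 47.56 m/s.
Angle below horizontal: arctan(|v_y|/vₓ) = arctan(38.71/47.56) = 39.14°.

39.1°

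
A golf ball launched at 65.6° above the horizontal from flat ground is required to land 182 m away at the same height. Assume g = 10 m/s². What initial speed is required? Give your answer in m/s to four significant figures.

49.18 m/s

Level-ground range: R = v₀² sin(2θ)/g, so v₀ = √(gR / sin 2θ).
v₀ = √(10.0 × 182 / sin 131.2°) = √(1820 / 0.7524) = √2418.9 = 49.18 m/s.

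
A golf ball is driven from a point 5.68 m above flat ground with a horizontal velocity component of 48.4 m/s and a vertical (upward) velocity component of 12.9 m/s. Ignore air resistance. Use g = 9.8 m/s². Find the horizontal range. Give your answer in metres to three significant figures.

Vertical motion (up positive, ground at y = 0): 4.900 t² − (12.90) t − 5.68 = 0, so t = (12.90 + √(12.90² + 2·9.80·5.68)) / 9.80 = (12.90 + 16.67) / 9.80 = 3.017 s.
Horizontal distance: R = vₓ t = 48.40 × 3.017 = 146.0 m.

146 m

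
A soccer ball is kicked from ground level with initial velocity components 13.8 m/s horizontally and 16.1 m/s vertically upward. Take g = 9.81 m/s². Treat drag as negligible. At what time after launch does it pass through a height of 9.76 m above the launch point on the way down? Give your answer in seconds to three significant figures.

Require v_y0 t − ½ g t² = 9.76, i.e. 4.905 t² − 16.10 t + 9.76 = 0.
t = [16.10 ± √(16.10² − 2·9.81·9.76)] / 9.81 = (16.10 ± 8.229) / 9.81, so t = 0.8023 s or t = 2.480 s.
The descending-branch root is 2.480 s.

2.48 s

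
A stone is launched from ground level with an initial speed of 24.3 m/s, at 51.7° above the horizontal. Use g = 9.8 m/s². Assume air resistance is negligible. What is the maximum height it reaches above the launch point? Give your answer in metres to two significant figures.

19 m

vₓ = 24.30 cos 51.7° = 15.06 m/s; v_y0 = 24.30 sin 51.7° = 19.07 m/s.
At the apex v_y = 0, so H = v_y0²/(2g) = 19.07²/19.60 = 18.55 m.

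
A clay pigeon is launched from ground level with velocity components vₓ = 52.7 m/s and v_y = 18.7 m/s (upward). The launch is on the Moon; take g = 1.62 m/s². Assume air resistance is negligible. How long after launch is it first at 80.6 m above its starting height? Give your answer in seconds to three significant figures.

Set y = v_y0 t − ½ g t² = 80.6: 0.8100 t² − 18.70 t + 80.6 = 0.
t = [18.70 ± √(18.70² − 2·1.62·80.6)] / 1.62 = (18.70 ± 9.410) / 1.62, so t = 5.735 s or t = 17.35 s.
The first (ascending) time is 5.735 s.

5.73 s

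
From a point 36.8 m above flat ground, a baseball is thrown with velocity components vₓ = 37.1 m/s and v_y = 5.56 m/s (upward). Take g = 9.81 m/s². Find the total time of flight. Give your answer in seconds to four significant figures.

With up positive and y = 0 at the ground: y(t) = 36.8 + (5.560) t − 4.905 t². Setting y = 0 and taking the positive root: t = [5.560 + √(5.560² + 2·9.81·36.8)] / 9.81 = (5.560 + 27.44) / 9.81 = 3.364 s.

3.364 s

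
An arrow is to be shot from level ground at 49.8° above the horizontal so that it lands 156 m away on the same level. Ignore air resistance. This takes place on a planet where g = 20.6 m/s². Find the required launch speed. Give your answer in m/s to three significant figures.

57.1 m/s

Level-ground range: R = v₀² sin(2θ)/g, so v₀ = √(gR / sin 2θ).
v₀ = √(20.6 × 156 / sin 99.60°) = √(3214 / 0.9860) = √3259.2 = 57.09 m/s.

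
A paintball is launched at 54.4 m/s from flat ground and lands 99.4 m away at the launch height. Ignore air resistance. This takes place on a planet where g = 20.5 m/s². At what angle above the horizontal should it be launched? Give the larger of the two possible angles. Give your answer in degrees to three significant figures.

From R = (v₀²/g) sin 2θ: sin 2θ = 20.5 × 99.4 / 2959.4 = 0.6886.
2θ = 43.52° or 180° − 43.52° = 136.5°, so θ = 21.76° or 68.24°.
The larger angle is 68.24°.

68.2°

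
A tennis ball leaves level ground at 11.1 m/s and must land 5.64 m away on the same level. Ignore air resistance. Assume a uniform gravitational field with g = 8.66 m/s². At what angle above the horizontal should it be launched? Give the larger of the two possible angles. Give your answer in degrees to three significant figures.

Level-ground range R = v₀² sin(2θ)/g ⇒ sin(2θ) = gR/v₀² = 8.66 × 5.64 / 11.1² = 0.3964.
2θ = 23.35° or 180° − 23.35° = 156.6°, so θ = 11.68° or 78.32°.
The larger angle is 78.32°.

78.3°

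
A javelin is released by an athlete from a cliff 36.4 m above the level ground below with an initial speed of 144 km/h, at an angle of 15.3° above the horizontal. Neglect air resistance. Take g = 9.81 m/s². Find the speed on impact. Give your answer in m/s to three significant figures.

Convert: 144 km/h = 144/3.6 = 40.00 m/s.
Components: vₓ = 40.00 cos 15.3° = 38.58 m/s, v_y0 = 40.00 sin 15.3° = 10.55 m/s.
With up positive and y = 0 at the ground: y(t) = 36.4 + (10.55) t − 4.905 t². Setting y = 0 and taking the positive root: t = [10.55 + √(10.55² + 2·9.81·36.4)] / 9.81 = (10.55 + 28.73) / 9.81 = 4.005 s.
Vertical velocity at impact: v_y = v_y0 − g t = 10.55 − 9.81 × 4.005 = −28.73 m/s.
Speed: |v| = √(vₓ² + v_y²) = √(38.58² + 28.73²) = 48.11 m/s.

48.1 m/s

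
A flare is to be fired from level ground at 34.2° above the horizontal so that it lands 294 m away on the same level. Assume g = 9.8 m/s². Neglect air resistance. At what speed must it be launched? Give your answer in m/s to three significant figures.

55.7 m/s

On level ground R = v₀² sin 2θ / g ⇒ v₀ = √(gR / sin 2θ).
v₀ = √(9.80 × 294 / sin 68.40°) = √(2881 / 0.9298) = √3098.8 = 55.67 m/s.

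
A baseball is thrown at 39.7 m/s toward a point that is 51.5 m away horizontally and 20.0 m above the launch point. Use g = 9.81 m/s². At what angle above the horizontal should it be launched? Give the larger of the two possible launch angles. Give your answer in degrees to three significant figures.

Trajectory: y = x tanθ − g x² (1 + tan²θ)/(2v₀²). With x = 51.5, y = 20.0, v₀ = 39.7, g = 9.81:
8.254 tan²θ − 51.5 tanθ + (28.25) = 0.
tanθ = [51.5 ± √(51.5² − 4 × 8.254 × (28.25))] / (2 × 8.254) = (51.5 ± 41.47) / 16.51, giving tanθ = 0.6078 or 5.631.
θ = 31.29° or 79.93°; the larger is 79.93°.

79.9°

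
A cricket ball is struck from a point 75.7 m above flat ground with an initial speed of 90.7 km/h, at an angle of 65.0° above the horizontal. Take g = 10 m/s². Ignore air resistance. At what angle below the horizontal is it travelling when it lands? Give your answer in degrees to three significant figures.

76.7°

Convert: 90.7 km/h = 90.7/3.6 = 25.19 m/s.
Horizontal component vₓ = 25.19 cos 65.0° = 10.65 m/s; vertical v_y0 = 25.19 sin 65.0° = 22.83 m/s.
Vertical motion (up positive, ground at y = 0): 5.000 t² − (22.83) t − 75.7 = 0, so t = (22.83 + √(22.83² + 2·10.0·75.7)) / 10.0 = (22.83 + 45.12) / 10.0 = 6.795 s.
At impact: v_y = v_y0 − g t = −45.12 m/s; vₓ = 10.65 m/s.
Angle below horizontal: arctan(|v_y|/vₓ) = arctan(45.12/10.65) = 76.72°.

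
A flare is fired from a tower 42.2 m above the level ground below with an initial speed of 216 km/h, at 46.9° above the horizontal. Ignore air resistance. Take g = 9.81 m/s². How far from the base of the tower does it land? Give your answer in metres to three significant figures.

402 m

Convert: 216 km/h = 216/3.6 = 60.00 m/s.
Components: vₓ = 60.00 cos 46.9° = 41.00 m/s, v_y0 = 60.00 sin 46.9° = 43.81 m/s.
The projectile lands when y = 42.2 + (43.81) t − ½·9.81·t² = 0. Positive root: t = (43.81 + √(43.81² + 2·9.81·42.2)) / 9.81 = (43.81 + 52.41) / 9.81 = 9.809 s.
Horizontal distance: R = vₓ t = 41.00 × 9.809 = 402.1 m.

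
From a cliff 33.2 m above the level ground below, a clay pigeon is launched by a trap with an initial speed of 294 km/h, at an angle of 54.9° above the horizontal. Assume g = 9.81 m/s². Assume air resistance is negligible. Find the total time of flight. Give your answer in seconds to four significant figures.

Convert: 294 km/h = 294/3.6 = 81.67 m/s.
Components: vₓ = 81.67 cos 54.9° = 46.96 m/s, v_y0 = 81.67 sin 54.9° = 66.82 m/s.
The projectile lands when y = 33.2 + (66.82) t − ½·9.81·t² = 0. Positive root: t = (66.82 + √(66.82² + 2·9.81·33.2)) / 9.81 = (66.82 + 71.52) / 9.81 = 14.10 s.

14.10 s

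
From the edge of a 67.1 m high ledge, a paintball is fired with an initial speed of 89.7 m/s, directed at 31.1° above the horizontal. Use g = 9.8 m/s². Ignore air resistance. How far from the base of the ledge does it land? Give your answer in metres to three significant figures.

824 m

Components: vₓ = 89.70 cos 31.1° = 76.81 m/s, v_y0 = 89.70 sin 31.1° = 46.33 m/s.
Vertical motion (up positive, ground at y = 0): 4.900 t² − (46.33) t − 67.1 = 0, so t = (46.33 + √(46.33² + 2·9.80·67.1)) / 9.80 = (46.33 + 58.84) / 9.80 = 10.73 s.
Horizontal distance: R = vₓ t = 76.81 × 10.73 = 824.3 m.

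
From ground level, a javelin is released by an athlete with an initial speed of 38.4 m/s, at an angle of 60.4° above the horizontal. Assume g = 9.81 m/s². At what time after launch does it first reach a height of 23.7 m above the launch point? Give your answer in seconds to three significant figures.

Components: vₓ = 38.40 cos 60.4° = 18.97 m/s, v_y0 = 38.40 sin 60.4° = 33.39 m/s.
Set y = v_y0 t − ½ g t² = 23.7: 4.905 t² − 33.39 t + 23.7 = 0.
t = [33.39 ± √(33.39² − 2·9.81·23.7)] / 9.81 = (33.39 ± 25.49) / 9.81, so t = 0.8050 s or t = 6.002 s.
The first (ascending) time is 0.8050 s.

0.805 s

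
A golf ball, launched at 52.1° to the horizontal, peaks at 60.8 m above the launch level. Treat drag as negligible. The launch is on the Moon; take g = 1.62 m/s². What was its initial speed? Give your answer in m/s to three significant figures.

At the peak v_y = 0, so v_y0 = √(2gH) = √(2 × 1.62 × 60.8) = 14.04 m/s.
v_y0 = v₀ sin θ ⇒ v₀ = 14.04 / sin 52.1° = 17.79 m/s.

17.8 m/s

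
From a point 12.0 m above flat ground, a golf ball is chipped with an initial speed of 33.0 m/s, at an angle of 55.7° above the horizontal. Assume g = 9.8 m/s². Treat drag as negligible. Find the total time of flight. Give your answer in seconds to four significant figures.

5.973 s

Horizontal component vₓ = 33.00 cos 55.7° = 18.60 m/s; vertical v_y0 = 33.00 sin 55.7° = 27.26 m/s.
With up positive and y = 0 at the ground: y(t) = 12.0 + (27.26) t − 4.900 t². Setting y = 0 and taking the positive root: t = [27.26 + √(27.26² + 2·9.80·12.0)] / 9.80 = (27.26 + 31.28) / 9.80 = 5.973 s.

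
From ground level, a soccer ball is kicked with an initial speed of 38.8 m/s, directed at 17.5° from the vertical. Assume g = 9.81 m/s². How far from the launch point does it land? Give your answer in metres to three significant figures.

Horizontal component vₓ = 38.80 sin 17.5° = 11.67 m/s; vertical v_y0 = 38.80 cos 17.5° = 37.00 m/s.
Flight time T = 2 v_y0 / g = 7.544 s.
Horizontal distance R = vₓ T = 11.67 × 7.544 = 88.02 m.

88.0 m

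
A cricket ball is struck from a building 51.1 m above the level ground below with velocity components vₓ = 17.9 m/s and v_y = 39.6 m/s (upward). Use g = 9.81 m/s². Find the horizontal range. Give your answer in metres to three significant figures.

165 m

The projectile lands when y = 51.1 + (39.60) t − ½·9.81·t² = 0. Positive root: t = (39.60 + √(39.60² + 2·9.81·51.1)) / 9.81 = (39.60 + 50.70) / 9.81 = 9.205 s.
Horizontal distance: R = vₓ t = 17.90 × 9.205 = 164.8 m.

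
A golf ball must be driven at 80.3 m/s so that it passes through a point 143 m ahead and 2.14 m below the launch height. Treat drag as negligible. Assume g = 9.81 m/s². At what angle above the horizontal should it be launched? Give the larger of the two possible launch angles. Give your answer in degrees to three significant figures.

Trajectory: y = x tanθ − g x² (1 + tan²θ)/(2v₀²). With x = 143, y = −2.14, v₀ = 80.3, g = 9.81:
15.56 tan²θ − 143 tanθ + (13.42) = 0.
tanθ = [143 ± √(143² − 4 × 15.56 × (13.42))] / (2 × 15.56) = (143 ± 140.1) / 31.11, giving tanθ = 0.09479 or 9.098.
θ = 5.415° or 83.73°; the larger is 83.73°.

83.7°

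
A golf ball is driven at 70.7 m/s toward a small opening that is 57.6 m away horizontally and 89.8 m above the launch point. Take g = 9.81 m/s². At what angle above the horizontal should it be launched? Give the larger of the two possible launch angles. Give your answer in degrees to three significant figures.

86.4°

Trajectory: y = x tanθ − g x² (1 + tan²θ)/(2v₀²). With x = 57.6, y = 89.8, v₀ = 70.7, g = 9.81:
3.256 tan²θ − 57.6 tanθ + (93.06) = 0.
tanθ = [57.6 ± √(57.6² − 4 × 3.256 × (93.06))] / (2 × 3.256) = (57.6 ± 45.89) / 6.511, giving tanθ = 1.798 or 15.89.
θ = 60.92° or 86.40°; the larger is 86.40°.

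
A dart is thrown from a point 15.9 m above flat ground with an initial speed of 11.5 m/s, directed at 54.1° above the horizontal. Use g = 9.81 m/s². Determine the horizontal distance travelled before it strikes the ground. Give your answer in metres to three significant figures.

20.1 m

vₓ = 11.50 cos 54.1° = 6.743 m/s; v_y0 = 11.50 sin 54.1° = 9.315 m/s.
With up positive and y = 0 at the ground: y(t) = 15.9 + (9.315) t − 4.905 t². Setting y = 0 and taking the positive root: t = [9.315 + √(9.315² + 2·9.81·15.9)] / 9.81 = (9.315 + 19.97) / 9.81 = 2.985 s.
Horizontal distance: R = vₓ t = 6.743 × 2.985 = 20.13 m.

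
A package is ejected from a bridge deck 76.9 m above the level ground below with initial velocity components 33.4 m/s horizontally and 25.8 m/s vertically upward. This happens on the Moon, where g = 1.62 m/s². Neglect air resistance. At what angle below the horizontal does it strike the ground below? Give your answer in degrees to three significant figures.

42.2°

With up positive and y = 0 at the ground: y(t) = 76.9 + (25.80) t − 0.8100 t². Setting y = 0 and taking the positive root: t = [25.80 + √(25.80² + 2·1.62·76.9)] / 1.62 = (25.80 + 30.25) / 1.62 = 34.60 s.
At impact: v_y = v_y0 − g t = −30.25 m/s; vₓ = 33.40 m/s.
Angle below horizontal: arctan(|v_y|/vₓ) = arctan(30.25/33.40) = 42.16°.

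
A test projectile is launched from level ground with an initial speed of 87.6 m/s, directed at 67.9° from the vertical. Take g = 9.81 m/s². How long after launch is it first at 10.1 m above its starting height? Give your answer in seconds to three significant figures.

Components: vₓ = 87.60 sin 67.9° = 81.16 m/s, v_y0 = 87.60 cos 67.9° = 32.96 m/s.
Require v_y0 t − ½ g t² = 10.1, i.e. 4.905 t² − 32.96 t + 10.1 = 0.
Quadratic formula: t = (32.96 ± √888.02) / 9.81 = (32.96 ± 29.80) / 9.81 → t = 0.3219 s or 6.397 s.
The first (ascending) time is 0.3219 s.

0.322 s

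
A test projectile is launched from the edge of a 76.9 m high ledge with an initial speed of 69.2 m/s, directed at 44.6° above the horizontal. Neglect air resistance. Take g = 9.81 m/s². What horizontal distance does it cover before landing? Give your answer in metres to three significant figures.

556 m

Horizontal component vₓ = 69.20 cos 44.6° = 49.27 m/s; vertical v_y0 = 69.20 sin 44.6° = 48.59 m/s.
The projectile lands when y = 76.9 + (48.59) t − ½·9.81·t² = 0. Positive root: t = (48.59 + √(48.59² + 2·9.81·76.9)) / 9.81 = (48.59 + 62.21) / 9.81 = 11.29 s.
Horizontal distance: R = vₓ t = 49.27 × 11.29 = 556.5 m.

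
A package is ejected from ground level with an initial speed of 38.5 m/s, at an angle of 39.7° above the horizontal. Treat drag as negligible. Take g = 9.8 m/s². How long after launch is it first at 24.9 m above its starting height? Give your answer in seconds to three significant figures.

1.41 s

Resolve: vₓ = 38.50 cos 39.7° = 29.62 m/s and v_y0 = 38.50 sin 39.7° = 24.59 m/s.
Set y = v_y0 t − ½ g t² = 24.9: 4.900 t² − 24.59 t + 24.9 = 0.
t = [24.59 ± √(24.59² − 2·9.80·24.9)] / 9.80 = (24.59 ± 10.81) / 9.80, so t = 1.407 s or t = 3.612 s.
The first (ascending) time is 1.407 s.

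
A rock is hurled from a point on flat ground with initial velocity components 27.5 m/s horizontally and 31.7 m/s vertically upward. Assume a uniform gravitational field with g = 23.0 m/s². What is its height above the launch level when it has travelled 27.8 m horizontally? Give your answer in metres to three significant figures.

20.3 m

x = vₓ t ⇒ t = 27.8/27.50 = 1.011 s.
Height: y = v_y0 t − ½ g t² = 31.70 × 1.011 − 11.50 × 1.011² = 32.05 − 11.75 = 20.29 m.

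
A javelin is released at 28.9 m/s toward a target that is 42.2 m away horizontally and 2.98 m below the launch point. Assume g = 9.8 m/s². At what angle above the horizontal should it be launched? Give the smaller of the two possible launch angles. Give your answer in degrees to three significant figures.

10.5°

Trajectory: y = x tanθ − g x² (1 + tan²θ)/(2v₀²). With x = 42.2, y = −2.98, v₀ = 28.9, g = 9.80:
10.45 tan²θ − 42.2 tanθ + (7.468) = 0.
tanθ = [42.2 ± √(42.2² − 4 × 10.45 × (7.468))] / (2 × 10.45) = (42.2 ± 38.32) / 20.90, giving tanθ = 0.1855 or 3.854.
θ = 10.51° or 75.45°; the smaller is 10.51°.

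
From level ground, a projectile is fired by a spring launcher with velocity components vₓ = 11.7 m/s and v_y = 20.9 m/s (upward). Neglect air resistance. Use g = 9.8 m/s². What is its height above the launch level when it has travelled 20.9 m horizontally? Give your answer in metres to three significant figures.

21.7 m

x = vₓ t ⇒ t = 20.9/11.70 = 1.786 s.
Height: y = v_y0 t − ½ g t² = 20.90 × 1.786 − 4.900 × 1.786² = 37.33 − 15.64 = 21.70 m.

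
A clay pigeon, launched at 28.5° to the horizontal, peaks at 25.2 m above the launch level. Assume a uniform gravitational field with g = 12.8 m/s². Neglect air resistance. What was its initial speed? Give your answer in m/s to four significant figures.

At the peak v_y = 0, so v_y0 = √(2gH) = √(2 × 12.8 × 25.2) = 25.40 m/s.
v_y0 = v₀ sin θ ⇒ v₀ = 25.40 / sin 28.5° = 53.23 m/s.

53.23 m/s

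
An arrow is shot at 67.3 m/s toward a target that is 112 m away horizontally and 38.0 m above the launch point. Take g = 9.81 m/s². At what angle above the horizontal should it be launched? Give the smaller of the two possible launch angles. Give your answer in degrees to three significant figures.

Trajectory: y = x tanθ − g x² (1 + tan²θ)/(2v₀²). With x = 112, y = 38.0, v₀ = 67.3, g = 9.81:
13.58 tan²θ − 112 tanθ + (51.58) = 0.
tanθ = [112 ± √(112² − 4 × 13.58 × (51.58))] / (2 × 13.58) = (112 ± 98.70) / 27.17, giving tanθ = 0.4897 or 7.755.
θ = 26.09° or 82.65°; the smaller is 26.09°.

26.1°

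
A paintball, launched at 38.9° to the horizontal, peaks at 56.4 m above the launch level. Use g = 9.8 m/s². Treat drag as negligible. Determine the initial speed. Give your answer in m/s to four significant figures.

At the peak v_y = 0, so v_y0 = √(2gH) = √(2 × 9.80 × 56.4) = 33.25 m/s.
v_y0 = v₀ sin θ ⇒ v₀ = 33.25 / sin 38.9° = 52.95 m/s.

52.95 m/s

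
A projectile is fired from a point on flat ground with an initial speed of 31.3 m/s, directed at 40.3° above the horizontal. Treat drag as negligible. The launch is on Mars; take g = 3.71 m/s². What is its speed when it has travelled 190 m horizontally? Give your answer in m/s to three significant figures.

Resolve: vₓ = 31.30 cos 40.3° = 23.87 m/s and v_y0 = 31.30 sin 40.3° = 20.24 m/s.
Time to reach x = 190 m: t = x/vₓ = 190/23.87 = 7.959 s.
Vertical velocity there: v_y = v_y0 − g t = 20.24 − 3.71 × 7.959 = −9.284 m/s.
Speed: √(vₓ² + v_y²) = √(23.87² + 9.284²) = 25.61 m/s.

25.6 m/s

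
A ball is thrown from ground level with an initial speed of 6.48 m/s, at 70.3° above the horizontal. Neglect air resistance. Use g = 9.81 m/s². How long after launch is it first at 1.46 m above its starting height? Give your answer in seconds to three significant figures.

Components: vₓ = 6.480 cos 70.3° = 2.184 m/s, v_y0 = 6.480 sin 70.3° = 6.101 m/s.
Set y = v_y0 t − ½ g t² = 1.46: 4.905 t² − 6.101 t + 1.46 = 0.
Quadratic formula: t = (6.101 ± √8.5737) / 9.81 = (6.101 ± 2.928) / 9.81 → t = 0.3234 s or 0.9204 s.
The first (ascending) time is 0.3234 s.

0.323 s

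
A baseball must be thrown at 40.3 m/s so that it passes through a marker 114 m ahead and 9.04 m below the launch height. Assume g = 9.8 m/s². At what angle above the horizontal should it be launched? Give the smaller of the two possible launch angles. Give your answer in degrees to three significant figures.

Trajectory: y = x tanθ − g x² (1 + tan²θ)/(2v₀²). With x = 114, y = −9.04, v₀ = 40.3, g = 9.80:
39.21 tan²θ − 114 tanθ + (30.17) = 0.
tanθ = [114 ± √(114² − 4 × 39.21 × (30.17))] / (2 × 39.21) = (114 ± 90.91) / 78.42, giving tanθ = 0.2945 or 2.613.
θ = 16.41° or 69.06°; the smaller is 16.41°.

16.4°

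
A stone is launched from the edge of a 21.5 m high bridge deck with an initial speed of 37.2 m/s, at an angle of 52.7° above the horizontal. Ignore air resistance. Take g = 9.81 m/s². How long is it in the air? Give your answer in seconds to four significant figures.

6.688 s

Components: vₓ = 37.20 cos 52.7° = 22.54 m/s, v_y0 = 37.20 sin 52.7° = 29.59 m/s.
With up positive and y = 0 at the ground: y(t) = 21.5 + (29.59) t − 4.905 t². Setting y = 0 and taking the positive root: t = [29.59 + √(29.59² + 2·9.81·21.5)] / 9.81 = (29.59 + 36.02) / 9.81 = 6.688 s.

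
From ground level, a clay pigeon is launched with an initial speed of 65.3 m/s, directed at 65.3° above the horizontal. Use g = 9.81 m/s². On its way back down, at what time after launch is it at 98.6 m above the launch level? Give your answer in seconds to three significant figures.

10.1 s

vₓ = 65.30 cos 65.3° = 27.29 m/s; v_y0 = 65.30 sin 65.3° = 59.33 m/s.
Set y = v_y0 t − ½ g t² = 98.6: 4.905 t² − 59.33 t + 98.6 = 0.
t = [59.33 ± √(59.33² − 2·9.81·98.6)] / 9.81 = (59.33 ± 39.81) / 9.81, so t = 1.989 s or t = 10.11 s.
The descending-branch root is 10.11 s.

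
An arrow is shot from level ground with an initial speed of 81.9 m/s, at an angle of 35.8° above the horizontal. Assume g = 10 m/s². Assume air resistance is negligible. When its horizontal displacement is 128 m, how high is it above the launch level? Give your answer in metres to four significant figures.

73.75 m

Horizontal component vₓ = 81.90 cos 35.8° = 66.43 m/s; vertical v_y0 = 81.90 sin 35.8° = 47.91 m/s.
At x = 128 m, t = x/vₓ = 128/66.43 = 1.927 s.
Height: y = v_y0 t − ½ g t² = 47.91 × 1.927 − 5.000 × 1.927² = 92.32 − 18.57 = 73.75 m.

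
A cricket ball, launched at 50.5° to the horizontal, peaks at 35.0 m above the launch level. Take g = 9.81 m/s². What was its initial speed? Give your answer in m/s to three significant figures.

At the peak v_y = 0, so v_y0 = √(2gH) = √(2 × 9.81 × 35.0) = 26.20 m/s.
v_y0 = v₀ sin θ ⇒ v₀ = 26.20 / sin 50.5° = 33.96 m/s.

34.0 m/s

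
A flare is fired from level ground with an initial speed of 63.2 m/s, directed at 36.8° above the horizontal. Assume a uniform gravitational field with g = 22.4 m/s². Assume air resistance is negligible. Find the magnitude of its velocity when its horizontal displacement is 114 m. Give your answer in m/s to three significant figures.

52.2 m/s

Resolve: vₓ = 63.20 cos 36.8° = 50.61 m/s and v_y0 = 63.20 sin 36.8° = 37.86 m/s.
Time to reach x = 114 m: t = x/vₓ = 114/50.61 = 2.253 s.
Vertical velocity there: v_y = v_y0 − g t = 37.86 − 22.4 × 2.253 = −12.60 m/s.
Speed: √(vₓ² + v_y²) = √(50.61² + 12.60²) = 52.15 m/s.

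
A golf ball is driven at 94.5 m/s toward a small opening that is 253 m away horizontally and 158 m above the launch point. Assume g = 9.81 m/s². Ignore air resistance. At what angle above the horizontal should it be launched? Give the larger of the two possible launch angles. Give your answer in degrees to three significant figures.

Trajectory: y = x tanθ − g x² (1 + tan²θ)/(2v₀²). With x = 253, y = 158, v₀ = 94.5, g = 9.81:
35.16 tan²θ − 253 tanθ + (193.2) = 0.
tanθ = [253 ± √(253² − 4 × 35.16 × (193.2))] / (2 × 35.16) = (253 ± 192.0) / 70.31, giving tanθ = 0.8682 or 6.328.
θ = 40.97° or 81.02°; the larger is 81.02°.

81.0°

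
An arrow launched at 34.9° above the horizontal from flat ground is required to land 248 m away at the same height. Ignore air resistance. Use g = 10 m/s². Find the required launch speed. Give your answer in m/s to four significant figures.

Level-ground range: R = v₀² sin(2θ)/g, so v₀ = √(gR / sin 2θ).
v₀ = √(10.0 × 248 / sin 69.80°) = √(2480 / 0.9385) = √2642.5 = 51.41 m/s.

51.41 m/s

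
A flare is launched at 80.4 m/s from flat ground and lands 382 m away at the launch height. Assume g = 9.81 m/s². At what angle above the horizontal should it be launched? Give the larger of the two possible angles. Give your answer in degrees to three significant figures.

72.3°

Level-ground range R = v₀² sin(2θ)/g ⇒ sin(2θ) = gR/v₀² = 9.81 × 382 / 80.4² = 0.5797.
2θ = 35.43° or 180° − 35.43° = 144.6°, so θ = 17.72° or 72.28°.
The larger angle is 72.28°.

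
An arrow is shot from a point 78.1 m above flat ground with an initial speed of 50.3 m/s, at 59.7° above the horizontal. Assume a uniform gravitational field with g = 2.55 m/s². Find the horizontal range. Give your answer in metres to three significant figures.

908 m

Components: vₓ = 50.30 cos 59.7° = 25.38 m/s, v_y0 = 50.30 sin 59.7° = 43.43 m/s.
Vertical motion (up positive, ground at y = 0): 1.275 t² − (43.43) t − 78.1 = 0, so t = (43.43 + √(43.43² + 2·2.55·78.1)) / 2.55 = (43.43 + 47.80) / 2.55 = 35.77 s.
Horizontal distance: R = vₓ t = 25.38 × 35.77 = 907.9 m.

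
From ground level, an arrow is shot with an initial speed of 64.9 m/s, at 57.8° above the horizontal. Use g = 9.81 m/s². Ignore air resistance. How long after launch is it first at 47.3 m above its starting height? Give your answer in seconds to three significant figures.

vₓ = 64.90 cos 57.8° = 34.58 m/s; v_y0 = 64.90 sin 57.8° = 54.92 m/s.
Set y = v_y0 t − ½ g t² = 47.3: 4.905 t² − 54.92 t + 47.3 = 0.
t = [54.92 ± √(54.92² − 2·9.81·47.3)] / 9.81 = (54.92 ± 45.69) / 9.81, so t = 0.9402 s or t = 10.26 s.
The first (ascending) time is 0.9402 s.

0.940 s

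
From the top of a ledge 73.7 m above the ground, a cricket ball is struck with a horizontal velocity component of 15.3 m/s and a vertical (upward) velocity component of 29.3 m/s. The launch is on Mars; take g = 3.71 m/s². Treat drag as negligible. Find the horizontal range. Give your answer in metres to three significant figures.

275 m

The projectile lands when y = 73.7 + (29.30) t − ½·3.71·t² = 0. Positive root: t = (29.30 + √(29.30² + 2·3.71·73.7)) / 3.71 = (29.30 + 37.49) / 3.71 = 18.00 s.
Horizontal distance: R = vₓ t = 15.30 × 18.00 = 275.4 m.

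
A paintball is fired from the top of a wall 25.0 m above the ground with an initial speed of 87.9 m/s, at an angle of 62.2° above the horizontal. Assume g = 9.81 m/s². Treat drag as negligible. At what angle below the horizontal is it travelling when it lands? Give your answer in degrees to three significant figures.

63.1°

Horizontal component vₓ = 87.90 cos 62.2° = 41.00 m/s; vertical v_y0 = 87.90 sin 62.2° = 77.75 m/s.
The projectile lands when y = 25.0 + (77.75) t − ½·9.81·t² = 0. Positive root: t = (77.75 + √(77.75² + 2·9.81·25.0)) / 9.81 = (77.75 + 80.85) / 9.81 = 16.17 s.
At impact: v_y = v_y0 − g t = −80.85 m/s; vₓ = 41.00 m/s.
Angle below horizontal: arctan(|v_y|/vₓ) = arctan(80.85/41.00) = 63.11°.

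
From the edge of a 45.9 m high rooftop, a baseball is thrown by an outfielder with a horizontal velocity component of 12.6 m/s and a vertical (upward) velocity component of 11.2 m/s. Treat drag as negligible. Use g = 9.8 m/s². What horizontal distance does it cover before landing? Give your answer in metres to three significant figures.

Vertical motion (up positive, ground at y = 0): 4.900 t² − (11.20) t − 45.9 = 0, so t = (11.20 + √(11.20² + 2·9.80·45.9)) / 9.80 = (11.20 + 32.02) / 9.80 = 4.410 s.
Horizontal distance: R = vₓ t = 12.60 × 4.410 = 55.56 m.

55.6 m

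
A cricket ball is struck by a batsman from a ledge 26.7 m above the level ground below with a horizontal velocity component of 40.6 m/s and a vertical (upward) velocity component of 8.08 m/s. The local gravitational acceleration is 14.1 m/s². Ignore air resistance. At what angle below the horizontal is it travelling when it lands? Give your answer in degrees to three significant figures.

Vertical motion (up positive, ground at y = 0): 7.050 t² − (8.080) t − 26.7 = 0, so t = (8.080 + √(8.080² + 2·14.1·26.7)) / 14.1 = (8.080 + 28.60) / 14.1 = 2.602 s.
At impact: v_y = v_y0 − g t = −28.60 m/s; vₓ = 40.60 m/s.
Angle below horizontal: arctan(|v_y|/vₓ) = arctan(28.60/40.60) = 35.17°.

35.2°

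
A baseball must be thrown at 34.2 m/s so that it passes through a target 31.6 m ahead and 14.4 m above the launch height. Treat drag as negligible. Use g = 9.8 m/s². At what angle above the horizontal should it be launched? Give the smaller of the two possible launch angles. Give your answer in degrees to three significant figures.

32.7°

Trajectory: y = x tanθ − g x² (1 + tan²θ)/(2v₀²). With x = 31.6, y = 14.4, v₀ = 34.2, g = 9.80:
4.183 tan²θ − 31.6 tanθ + (18.58) = 0.
tanθ = [31.6 ± √(31.6² − 4 × 4.183 × (18.58))] / (2 × 4.183) = (31.6 ± 26.22) / 8.367, giving tanθ = 0.6428 or 6.911.
θ = 32.73° or 81.77°; the smaller is 32.73°.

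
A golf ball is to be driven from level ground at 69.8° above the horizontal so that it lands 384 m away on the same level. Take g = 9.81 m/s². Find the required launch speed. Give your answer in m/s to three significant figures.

From R = (v₀² / g) sin 2θ: v₀ = √(gR / sin 2θ).
v₀ = √(9.81 × 384 / sin 139.6°) = √(3767 / 0.6481) = √5812.3 = 76.24 m/s.

76.2 m/s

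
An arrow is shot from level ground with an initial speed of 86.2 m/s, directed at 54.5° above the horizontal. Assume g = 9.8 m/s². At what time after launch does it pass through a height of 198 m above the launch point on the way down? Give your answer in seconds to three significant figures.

10.5 s

vₓ = 86.20 cos 54.5° = 50.06 m/s; v_y0 = 86.20 sin 54.5° = 70.18 m/s.
Require v_y0 t − ½ g t² = 198, i.e. 4.900 t² − 70.18 t + 198 = 0.
Quadratic formula: t = (70.18 ± √1044.0) / 9.80 = (70.18 ± 32.31) / 9.80 → t = 3.864 s or 10.46 s.
The descending-branch root is 10.46 s.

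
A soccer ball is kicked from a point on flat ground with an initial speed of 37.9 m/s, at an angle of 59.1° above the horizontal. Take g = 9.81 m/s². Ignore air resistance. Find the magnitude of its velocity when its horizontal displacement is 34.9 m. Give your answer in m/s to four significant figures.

Horizontal component vₓ = 37.90 cos 59.1° = 19.46 m/s; vertical v_y0 = 37.90 sin 59.1° = 32.52 m/s.
x = vₓ t ⇒ t = 34.9/19.46 = 1.793 s.
Vertical velocity there: v_y = v_y0 − g t = 32.52 − 9.81 × 1.793 = 14.93 m/s.
Speed: √(vₓ² + v_y²) = √(19.46² + 14.93²) = 24.53 m/s.

24.53 m/s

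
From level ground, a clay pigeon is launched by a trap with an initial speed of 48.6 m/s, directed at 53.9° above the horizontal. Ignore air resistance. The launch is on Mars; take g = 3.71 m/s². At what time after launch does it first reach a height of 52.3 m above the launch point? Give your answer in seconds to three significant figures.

1.43 s

Components: vₓ = 48.60 cos 53.9° = 28.63 m/s, v_y0 = 48.60 sin 53.9° = 39.27 m/s.
Height y(t) = 39.27 t − 1.855 t² = 52.3 gives 1.855 t² − 39.27 t + 52.3 = 0.
t = [39.27 ± √(39.27² − 2·3.71·52.3)] / 3.71 = (39.27 ± 33.97) / 3.71, so t = 1.428 s or t = 19.74 s.
The first (ascending) time is 1.428 s.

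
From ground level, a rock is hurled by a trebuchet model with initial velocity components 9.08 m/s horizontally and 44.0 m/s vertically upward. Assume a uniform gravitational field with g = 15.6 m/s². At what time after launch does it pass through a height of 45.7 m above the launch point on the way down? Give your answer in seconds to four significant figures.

Require v_y0 t − ½ g t² = 45.7, i.e. 7.800 t² − 44.00 t + 45.7 = 0.
t = [44.00 ± √(44.00² − 2·15.6·45.7)] / 15.6 = (44.00 ± 22.59) / 15.6, so t = 1.373 s or t = 4.268 s.
The descending-branch root is 4.268 s.

4.268 s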